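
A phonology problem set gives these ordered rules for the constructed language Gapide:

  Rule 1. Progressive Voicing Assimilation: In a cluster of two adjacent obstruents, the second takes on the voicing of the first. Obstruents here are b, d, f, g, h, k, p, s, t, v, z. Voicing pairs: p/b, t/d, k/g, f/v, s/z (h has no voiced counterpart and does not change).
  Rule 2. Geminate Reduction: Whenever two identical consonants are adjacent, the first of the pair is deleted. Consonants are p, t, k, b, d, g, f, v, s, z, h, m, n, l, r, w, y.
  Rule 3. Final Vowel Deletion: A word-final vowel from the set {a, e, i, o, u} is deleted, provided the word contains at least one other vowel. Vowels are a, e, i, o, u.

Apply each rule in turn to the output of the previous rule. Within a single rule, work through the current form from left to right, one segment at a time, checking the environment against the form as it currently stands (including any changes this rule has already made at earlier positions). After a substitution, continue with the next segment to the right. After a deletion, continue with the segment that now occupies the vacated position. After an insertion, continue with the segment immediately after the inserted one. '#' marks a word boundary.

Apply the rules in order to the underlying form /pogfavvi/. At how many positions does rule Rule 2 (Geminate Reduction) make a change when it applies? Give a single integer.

1

Rule 1 Progressive Voicing Assimilation: [pogfavvi] → [pogvavvi]
Rule 2 Geminate Reduction: [pogvavvi] → [pogvavi]
Rule 3 Final Vowel Deletion: [pogvavi] → [pogvav]
Rule Rule 2 changed 1 position(s).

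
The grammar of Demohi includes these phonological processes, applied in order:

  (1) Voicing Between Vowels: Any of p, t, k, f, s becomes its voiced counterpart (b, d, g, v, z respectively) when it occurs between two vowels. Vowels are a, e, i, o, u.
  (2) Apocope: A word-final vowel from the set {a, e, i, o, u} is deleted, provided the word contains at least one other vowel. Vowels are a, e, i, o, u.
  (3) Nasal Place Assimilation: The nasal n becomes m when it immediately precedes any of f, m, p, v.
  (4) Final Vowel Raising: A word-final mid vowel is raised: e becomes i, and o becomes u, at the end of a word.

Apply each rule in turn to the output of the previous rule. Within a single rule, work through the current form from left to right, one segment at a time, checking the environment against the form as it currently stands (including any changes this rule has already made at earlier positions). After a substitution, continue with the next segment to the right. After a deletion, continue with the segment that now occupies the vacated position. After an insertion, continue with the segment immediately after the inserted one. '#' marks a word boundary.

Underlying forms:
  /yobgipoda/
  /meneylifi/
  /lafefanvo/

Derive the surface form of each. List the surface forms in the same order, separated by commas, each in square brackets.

/yobgipoda/:
  (1) Voicing Between Vowels: [yobgipoda] → [yobgiboda]
  (2) Apocope: [yobgiboda] → [yobgibod]
  (3) Nasal Place Assimilation: no change — [yobgibod]
  (4) Final Vowel Raising: no change — [yobgibod]
/meneylifi/:
  (1) Voicing Between Vowels: [meneylifi] → [meneylivi]
  (2) Apocope: [meneylivi] → [meneyliv]
  (3) Nasal Place Assimilation: no change — [meneyliv]
  (4) Final Vowel Raising: no change — [meneyliv]
/lafefanvo/:
  (1) Voicing Between Vowels: [lafefanvo] → [lavevanvo]
  (2) Apocope: [lavevanvo] → [lavevanv]
  (3) Nasal Place Assimilation: [lavevanv] → [lavevamv]
  (4) Final Vowel Raising: no change — [lavevamv]

[yobgibod], [meneyliv], [lavevamv]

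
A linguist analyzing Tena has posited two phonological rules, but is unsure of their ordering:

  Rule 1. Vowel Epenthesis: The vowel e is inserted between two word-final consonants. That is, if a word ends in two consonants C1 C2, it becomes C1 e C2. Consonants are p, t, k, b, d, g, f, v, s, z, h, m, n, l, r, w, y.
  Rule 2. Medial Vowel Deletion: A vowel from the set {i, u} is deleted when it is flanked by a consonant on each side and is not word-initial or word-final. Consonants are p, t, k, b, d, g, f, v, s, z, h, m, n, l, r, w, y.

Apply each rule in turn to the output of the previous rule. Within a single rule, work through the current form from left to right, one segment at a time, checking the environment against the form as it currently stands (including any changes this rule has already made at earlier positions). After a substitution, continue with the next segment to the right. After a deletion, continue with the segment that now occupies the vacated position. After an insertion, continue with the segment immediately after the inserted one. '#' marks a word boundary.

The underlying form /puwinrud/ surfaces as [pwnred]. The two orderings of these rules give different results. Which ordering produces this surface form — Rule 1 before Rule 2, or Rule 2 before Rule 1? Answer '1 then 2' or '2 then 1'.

2 then 1

Order 1 then 2:
  1 Vowel Epenthesis: no change — [puwinrud]
  2 Medial Vowel Deletion: [puwinrud] → [pwnrd]
  result: [pwnrd]
Order 2 then 1:
  2 Medial Vowel Deletion: [puwinrud] → [pwnrd]
  1 Vowel Epenthesis: [pwnrd] → [pwnred]
  result: [pwnred]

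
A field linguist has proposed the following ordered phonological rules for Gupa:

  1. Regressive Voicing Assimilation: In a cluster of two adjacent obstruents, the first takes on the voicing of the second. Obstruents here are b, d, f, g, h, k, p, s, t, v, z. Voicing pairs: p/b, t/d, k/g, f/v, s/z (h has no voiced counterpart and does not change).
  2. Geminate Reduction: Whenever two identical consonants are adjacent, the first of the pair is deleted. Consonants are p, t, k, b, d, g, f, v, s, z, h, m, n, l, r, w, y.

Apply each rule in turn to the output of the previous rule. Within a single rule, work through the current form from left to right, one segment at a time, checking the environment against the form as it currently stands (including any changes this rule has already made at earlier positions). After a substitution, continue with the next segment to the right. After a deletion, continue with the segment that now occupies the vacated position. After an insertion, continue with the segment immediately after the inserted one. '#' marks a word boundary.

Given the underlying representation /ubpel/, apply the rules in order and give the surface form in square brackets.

1 Regressive Voicing Assimilation: [ubpel] → [uppel]
2 Geminate Reduction: [uppel] → [upel]

[upel]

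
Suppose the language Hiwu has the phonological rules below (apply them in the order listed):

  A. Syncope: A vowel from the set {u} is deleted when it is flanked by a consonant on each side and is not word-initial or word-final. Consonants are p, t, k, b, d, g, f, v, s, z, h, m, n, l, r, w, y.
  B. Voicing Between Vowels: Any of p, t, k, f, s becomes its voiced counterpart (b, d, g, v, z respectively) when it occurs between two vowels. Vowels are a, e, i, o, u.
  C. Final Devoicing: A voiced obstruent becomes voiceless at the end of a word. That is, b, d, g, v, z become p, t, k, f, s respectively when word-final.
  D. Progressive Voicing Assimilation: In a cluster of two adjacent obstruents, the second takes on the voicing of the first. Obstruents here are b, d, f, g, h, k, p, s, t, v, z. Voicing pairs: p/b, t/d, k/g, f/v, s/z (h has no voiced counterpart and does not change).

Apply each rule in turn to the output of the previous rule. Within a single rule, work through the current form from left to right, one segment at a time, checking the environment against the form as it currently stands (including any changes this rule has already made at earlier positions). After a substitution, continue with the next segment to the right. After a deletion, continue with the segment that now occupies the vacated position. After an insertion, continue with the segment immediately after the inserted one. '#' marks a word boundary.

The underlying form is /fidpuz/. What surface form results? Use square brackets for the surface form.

[fidbz]

A Syncope: [fidpuz] → [fidpz]
B Voicing Between Vowels: no change — [fidpz]
C Final Devoicing: [fidpz] → [fidps]
D Progressive Voicing Assimilation: [fidps] → [fidbz]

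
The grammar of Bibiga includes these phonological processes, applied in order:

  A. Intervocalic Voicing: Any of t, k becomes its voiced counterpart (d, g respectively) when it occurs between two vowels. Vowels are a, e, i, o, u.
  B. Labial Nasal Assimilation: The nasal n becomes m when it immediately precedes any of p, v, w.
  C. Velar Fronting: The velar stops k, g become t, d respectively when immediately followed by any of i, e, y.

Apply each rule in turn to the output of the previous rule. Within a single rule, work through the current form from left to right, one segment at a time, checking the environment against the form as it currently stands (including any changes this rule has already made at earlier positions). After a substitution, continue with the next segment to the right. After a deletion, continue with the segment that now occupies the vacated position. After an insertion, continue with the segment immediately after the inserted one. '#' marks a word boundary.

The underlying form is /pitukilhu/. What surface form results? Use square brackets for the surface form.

[pidudilhu]

A Intervocalic Voicing: [pitukilhu] → [pidugilhu]
B Labial Nasal Assimilation: no change — [pidugilhu]
C Velar Fronting: [pidugilhu] → [pidudilhu]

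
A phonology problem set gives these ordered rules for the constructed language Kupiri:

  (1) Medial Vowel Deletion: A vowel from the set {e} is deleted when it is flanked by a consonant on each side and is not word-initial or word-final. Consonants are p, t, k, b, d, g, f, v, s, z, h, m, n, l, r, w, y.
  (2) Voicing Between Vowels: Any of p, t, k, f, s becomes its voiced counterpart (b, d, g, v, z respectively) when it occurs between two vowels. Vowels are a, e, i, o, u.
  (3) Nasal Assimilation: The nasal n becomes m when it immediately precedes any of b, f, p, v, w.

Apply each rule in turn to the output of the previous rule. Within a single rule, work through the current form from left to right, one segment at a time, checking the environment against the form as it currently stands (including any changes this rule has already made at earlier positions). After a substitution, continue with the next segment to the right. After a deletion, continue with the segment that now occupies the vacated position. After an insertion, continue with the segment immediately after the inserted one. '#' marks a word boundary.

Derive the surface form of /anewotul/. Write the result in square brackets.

[amwodul]

(1) Medial Vowel Deletion: [anewotul] → [anwotul]
(2) Voicing Between Vowels: [anwotul] → [anwodul]
(3) Nasal Assimilation: [anwodul] → [amwodul]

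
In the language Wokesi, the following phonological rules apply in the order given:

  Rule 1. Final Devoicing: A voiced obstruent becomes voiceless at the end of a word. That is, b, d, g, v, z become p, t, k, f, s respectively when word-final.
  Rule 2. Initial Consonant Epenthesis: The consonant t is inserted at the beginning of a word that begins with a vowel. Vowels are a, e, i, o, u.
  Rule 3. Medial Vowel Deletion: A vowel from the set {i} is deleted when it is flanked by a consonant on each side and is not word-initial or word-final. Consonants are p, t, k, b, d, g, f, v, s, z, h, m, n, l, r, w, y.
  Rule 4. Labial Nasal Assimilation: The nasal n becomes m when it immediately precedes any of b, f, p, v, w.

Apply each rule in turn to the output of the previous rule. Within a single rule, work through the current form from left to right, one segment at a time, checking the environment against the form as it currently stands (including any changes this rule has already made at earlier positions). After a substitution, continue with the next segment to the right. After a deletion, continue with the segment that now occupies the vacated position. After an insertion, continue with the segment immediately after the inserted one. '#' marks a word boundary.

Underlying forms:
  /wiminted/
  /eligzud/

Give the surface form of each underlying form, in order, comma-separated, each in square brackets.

[wmntet], [telgzut]

/wiminted/:
  Rule 1 Final Devoicing: [wiminted] → [wimintet]
  Rule 2 Initial Consonant Epenthesis: no change — [wimintet]
  Rule 3 Medial Vowel Deletion: [wimintet] → [wmntet]
  Rule 4 Labial Nasal Assimilation: no change — [wmntet]
/eligzud/:
  Rule 1 Final Devoicing: [eligzud] → [eligzut]
  Rule 2 Initial Consonant Epenthesis: [eligzut] → [teligzut]
  Rule 3 Medial Vowel Deletion: [teligzut] → [telgzut]
  Rule 4 Labial Nasal Assimilation: no change — [telgzut]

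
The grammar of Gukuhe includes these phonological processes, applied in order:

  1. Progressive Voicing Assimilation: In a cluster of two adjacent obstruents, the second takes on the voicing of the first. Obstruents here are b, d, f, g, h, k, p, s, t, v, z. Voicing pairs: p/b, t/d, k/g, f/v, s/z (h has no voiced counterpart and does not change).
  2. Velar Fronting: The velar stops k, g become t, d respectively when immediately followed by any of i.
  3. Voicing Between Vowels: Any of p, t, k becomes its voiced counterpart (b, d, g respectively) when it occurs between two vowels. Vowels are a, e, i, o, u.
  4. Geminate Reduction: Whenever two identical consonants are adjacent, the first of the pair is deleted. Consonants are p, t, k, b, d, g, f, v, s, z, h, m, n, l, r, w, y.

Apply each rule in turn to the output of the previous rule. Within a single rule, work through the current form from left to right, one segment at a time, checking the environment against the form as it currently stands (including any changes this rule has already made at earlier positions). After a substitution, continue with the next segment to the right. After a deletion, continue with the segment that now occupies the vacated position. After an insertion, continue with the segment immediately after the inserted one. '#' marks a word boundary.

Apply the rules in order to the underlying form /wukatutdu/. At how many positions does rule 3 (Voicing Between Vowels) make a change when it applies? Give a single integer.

2

1 Progressive Voicing Assimilation: [wukatutdu] → [wukatuttu]
2 Velar Fronting: no change — [wukatuttu]
3 Voicing Between Vowels: [wukatuttu] → [wugaduttu]
4 Geminate Reduction: [wugaduttu] → [wugadutu]
Rule 3 changed 2 position(s).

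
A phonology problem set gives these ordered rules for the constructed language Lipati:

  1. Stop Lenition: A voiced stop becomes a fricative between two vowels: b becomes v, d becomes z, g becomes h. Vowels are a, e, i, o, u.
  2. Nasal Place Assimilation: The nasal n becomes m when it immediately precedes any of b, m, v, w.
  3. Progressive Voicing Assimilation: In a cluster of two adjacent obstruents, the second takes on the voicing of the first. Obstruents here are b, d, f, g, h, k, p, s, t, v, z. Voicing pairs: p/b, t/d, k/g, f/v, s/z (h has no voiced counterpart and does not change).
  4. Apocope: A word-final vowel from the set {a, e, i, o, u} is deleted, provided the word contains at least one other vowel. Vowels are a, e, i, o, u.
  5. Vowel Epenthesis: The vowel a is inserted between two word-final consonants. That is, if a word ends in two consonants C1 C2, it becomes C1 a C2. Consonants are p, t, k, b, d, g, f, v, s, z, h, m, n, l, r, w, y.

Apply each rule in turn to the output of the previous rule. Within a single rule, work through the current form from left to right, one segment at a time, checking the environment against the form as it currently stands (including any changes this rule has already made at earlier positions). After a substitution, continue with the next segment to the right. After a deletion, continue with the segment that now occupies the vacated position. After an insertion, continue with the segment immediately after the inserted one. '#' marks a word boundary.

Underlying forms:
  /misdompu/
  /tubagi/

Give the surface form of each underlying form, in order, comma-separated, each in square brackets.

/misdompu/:
  1 Stop Lenition: no change — [misdompu]
  2 Nasal Place Assimilation: no change — [misdompu]
  3 Progressive Voicing Assimilation: [misdompu] → [mistompu]
  4 Apocope: [mistompu] → [mistomp]
  5 Vowel Epenthesis: [mistomp] → [mistomap]
/tubagi/:
  1 Stop Lenition: [tubagi] → [tuvahi]
  2 Nasal Place Assimilation: no change — [tuvahi]
  3 Progressive Voicing Assimilation: no change — [tuvahi]
  4 Apocope: [tuvahi] → [tuvah]
  5 Vowel Epenthesis: no change — [tuvah]

[mistomap], [tuvah]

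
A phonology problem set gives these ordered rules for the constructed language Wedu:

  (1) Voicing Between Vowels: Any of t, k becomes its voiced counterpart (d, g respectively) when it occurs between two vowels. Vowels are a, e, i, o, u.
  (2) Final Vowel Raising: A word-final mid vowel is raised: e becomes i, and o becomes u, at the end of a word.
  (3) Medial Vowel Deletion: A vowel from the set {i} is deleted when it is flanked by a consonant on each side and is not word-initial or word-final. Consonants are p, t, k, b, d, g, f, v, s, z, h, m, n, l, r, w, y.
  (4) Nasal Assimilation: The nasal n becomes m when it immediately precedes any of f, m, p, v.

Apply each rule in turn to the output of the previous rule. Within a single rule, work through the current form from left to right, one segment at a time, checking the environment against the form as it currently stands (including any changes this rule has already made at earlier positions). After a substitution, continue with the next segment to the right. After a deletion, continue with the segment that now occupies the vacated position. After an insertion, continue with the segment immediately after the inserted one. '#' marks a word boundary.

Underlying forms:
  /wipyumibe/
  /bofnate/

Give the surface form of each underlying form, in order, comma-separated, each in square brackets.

[wpyumbi], [bofnadi]

/wipyumibe/:
  (1) Voicing Between Vowels: no change — [wipyumibe]
  (2) Final Vowel Raising: [wipyumibe] → [wipyumibi]
  (3) Medial Vowel Deletion: [wipyumibi] → [wpyumbi]
  (4) Nasal Assimilation: no change — [wpyumbi]
/bofnate/:
  (1) Voicing Between Vowels: [bofnate] → [bofnade]
  (2) Final Vowel Raising: [bofnade] → [bofnadi]
  (3) Medial Vowel Deletion: no change — [bofnadi]
  (4) Nasal Assimilation: no change — [bofnadi]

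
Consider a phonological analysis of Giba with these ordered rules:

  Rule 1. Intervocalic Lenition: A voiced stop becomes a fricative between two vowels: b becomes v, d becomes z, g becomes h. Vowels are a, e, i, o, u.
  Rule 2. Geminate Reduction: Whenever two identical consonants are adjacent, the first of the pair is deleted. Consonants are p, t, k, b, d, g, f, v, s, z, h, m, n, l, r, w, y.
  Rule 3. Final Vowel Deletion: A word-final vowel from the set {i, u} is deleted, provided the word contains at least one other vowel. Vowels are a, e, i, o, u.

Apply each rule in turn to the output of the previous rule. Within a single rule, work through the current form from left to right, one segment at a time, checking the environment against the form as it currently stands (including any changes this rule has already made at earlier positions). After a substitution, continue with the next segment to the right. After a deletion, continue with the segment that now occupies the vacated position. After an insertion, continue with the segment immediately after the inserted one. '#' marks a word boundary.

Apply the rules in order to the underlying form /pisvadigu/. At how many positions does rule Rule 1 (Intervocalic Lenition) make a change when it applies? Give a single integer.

Rule 1 Intervocalic Lenition: [pisvadigu] → [pisvazihu]
Rule 2 Geminate Reduction: no change — [pisvazihu]
Rule 3 Final Vowel Deletion: [pisvazihu] → [pisvazih]
Rule Rule 1 changed 2 position(s).

2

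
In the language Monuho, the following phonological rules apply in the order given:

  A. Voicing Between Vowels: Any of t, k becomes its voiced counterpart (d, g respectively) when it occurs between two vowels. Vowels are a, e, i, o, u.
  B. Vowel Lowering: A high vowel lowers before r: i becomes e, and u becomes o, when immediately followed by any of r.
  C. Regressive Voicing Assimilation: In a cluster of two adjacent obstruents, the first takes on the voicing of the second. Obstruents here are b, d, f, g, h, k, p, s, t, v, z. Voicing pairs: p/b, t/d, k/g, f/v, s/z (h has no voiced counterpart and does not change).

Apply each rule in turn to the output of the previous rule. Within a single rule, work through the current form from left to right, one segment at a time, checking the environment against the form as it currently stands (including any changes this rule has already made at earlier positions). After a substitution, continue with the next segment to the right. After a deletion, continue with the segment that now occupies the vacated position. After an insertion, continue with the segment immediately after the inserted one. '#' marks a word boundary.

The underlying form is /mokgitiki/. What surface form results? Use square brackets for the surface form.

A Voicing Between Vowels: [mokgitiki] → [mokgidigi]
B Vowel Lowering: no change — [mokgidigi]
C Regressive Voicing Assimilation: [mokgidigi] → [moggidigi]

[moggidigi]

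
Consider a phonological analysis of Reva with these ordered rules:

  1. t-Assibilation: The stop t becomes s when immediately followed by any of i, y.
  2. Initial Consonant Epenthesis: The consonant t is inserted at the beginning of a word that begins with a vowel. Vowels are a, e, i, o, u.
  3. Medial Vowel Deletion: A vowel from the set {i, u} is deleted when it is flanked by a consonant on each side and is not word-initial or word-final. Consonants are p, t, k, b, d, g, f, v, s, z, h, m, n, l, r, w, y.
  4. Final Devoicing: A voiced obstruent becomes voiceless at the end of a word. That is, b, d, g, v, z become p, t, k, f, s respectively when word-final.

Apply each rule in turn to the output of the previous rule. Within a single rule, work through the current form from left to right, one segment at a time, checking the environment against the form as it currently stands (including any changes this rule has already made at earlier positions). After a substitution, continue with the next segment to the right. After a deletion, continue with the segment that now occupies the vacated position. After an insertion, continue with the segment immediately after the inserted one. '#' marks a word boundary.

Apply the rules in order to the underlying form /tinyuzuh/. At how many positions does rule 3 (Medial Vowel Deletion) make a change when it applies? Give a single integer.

3

1 t-Assibilation: [tinyuzuh] → [sinyuzuh]
2 Initial Consonant Epenthesis: no change — [sinyuzuh]
3 Medial Vowel Deletion: [sinyuzuh] → [snyzh]
4 Final Devoicing: no change — [snyzh]
Rule 3 changed 3 position(s).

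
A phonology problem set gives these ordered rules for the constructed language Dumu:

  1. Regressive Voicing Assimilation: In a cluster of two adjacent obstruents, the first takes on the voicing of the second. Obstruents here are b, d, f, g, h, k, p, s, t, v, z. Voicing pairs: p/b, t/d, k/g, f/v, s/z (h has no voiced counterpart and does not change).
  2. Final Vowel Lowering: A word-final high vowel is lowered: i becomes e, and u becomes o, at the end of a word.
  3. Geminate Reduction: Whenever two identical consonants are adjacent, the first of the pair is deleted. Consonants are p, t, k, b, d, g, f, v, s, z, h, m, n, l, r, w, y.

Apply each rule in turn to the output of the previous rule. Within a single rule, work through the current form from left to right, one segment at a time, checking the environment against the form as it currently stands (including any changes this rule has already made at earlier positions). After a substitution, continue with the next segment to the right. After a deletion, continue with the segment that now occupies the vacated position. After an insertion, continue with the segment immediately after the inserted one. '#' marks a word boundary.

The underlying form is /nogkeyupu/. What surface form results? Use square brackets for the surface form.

[nokeyupo]

1 Regressive Voicing Assimilation: [nogkeyupu] → [nokkeyupu]
2 Final Vowel Lowering: [nokkeyupu] → [nokkeyupo]
3 Geminate Reduction: [nokkeyupo] → [nokeyupo]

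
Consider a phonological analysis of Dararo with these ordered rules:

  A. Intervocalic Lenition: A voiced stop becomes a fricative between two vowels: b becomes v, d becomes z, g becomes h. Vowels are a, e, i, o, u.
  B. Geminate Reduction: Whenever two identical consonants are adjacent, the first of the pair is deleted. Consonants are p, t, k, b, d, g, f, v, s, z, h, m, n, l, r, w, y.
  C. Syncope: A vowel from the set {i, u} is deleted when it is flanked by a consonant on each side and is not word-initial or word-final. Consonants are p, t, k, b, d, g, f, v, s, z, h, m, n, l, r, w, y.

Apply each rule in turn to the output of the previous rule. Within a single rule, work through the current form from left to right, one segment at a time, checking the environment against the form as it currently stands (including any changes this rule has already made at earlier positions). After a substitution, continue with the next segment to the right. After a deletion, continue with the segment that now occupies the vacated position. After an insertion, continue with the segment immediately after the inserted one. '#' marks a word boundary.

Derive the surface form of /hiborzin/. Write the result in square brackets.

[hvorzn]

A Intervocalic Lenition: [hiborzin] → [hivorzin]
B Geminate Reduction: no change — [hivorzin]
C Syncope: [hivorzin] → [hvorzn]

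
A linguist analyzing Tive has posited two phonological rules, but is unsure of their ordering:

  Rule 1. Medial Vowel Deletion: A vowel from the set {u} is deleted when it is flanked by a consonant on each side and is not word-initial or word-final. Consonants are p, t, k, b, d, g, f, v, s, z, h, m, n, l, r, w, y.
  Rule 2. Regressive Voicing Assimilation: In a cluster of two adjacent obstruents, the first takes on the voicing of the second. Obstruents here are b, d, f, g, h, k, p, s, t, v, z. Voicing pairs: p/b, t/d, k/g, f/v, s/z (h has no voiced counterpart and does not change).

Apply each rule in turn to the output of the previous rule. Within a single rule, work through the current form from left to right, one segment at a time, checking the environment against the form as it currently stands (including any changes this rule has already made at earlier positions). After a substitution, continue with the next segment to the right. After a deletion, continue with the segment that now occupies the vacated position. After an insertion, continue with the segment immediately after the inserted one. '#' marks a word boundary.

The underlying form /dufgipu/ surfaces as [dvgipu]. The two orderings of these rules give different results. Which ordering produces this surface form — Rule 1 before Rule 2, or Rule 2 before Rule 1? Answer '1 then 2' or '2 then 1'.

Order 1 then 2:
  1 Medial Vowel Deletion: [dufgipu] → [dfgipu]
  2 Regressive Voicing Assimilation: [dfgipu] → [tvgipu]
  result: [tvgipu]
Order 2 then 1:
  2 Regressive Voicing Assimilation: [dufgipu] → [duvgipu]
  1 Medial Vowel Deletion: [duvgipu] → [dvgipu]
  result: [dvgipu]

2 then 1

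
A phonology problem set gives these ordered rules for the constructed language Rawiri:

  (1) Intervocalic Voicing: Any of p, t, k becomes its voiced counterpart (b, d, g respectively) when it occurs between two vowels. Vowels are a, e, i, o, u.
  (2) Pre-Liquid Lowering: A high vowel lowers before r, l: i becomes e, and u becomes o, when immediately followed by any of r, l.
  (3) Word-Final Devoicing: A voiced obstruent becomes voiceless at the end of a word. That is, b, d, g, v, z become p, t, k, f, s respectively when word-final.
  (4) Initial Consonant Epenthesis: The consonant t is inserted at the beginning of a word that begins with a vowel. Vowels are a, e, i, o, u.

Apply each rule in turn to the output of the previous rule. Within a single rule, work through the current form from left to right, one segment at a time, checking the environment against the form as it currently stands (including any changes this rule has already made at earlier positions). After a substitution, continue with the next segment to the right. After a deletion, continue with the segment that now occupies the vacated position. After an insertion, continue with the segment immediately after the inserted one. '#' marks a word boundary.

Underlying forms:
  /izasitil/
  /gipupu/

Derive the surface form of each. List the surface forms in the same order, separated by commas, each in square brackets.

[tizasidel], [gibubu]

/izasitil/:
  (1) Intervocalic Voicing: [izasitil] → [izasidil]
  (2) Pre-Liquid Lowering: [izasidil] → [izasidel]
  (3) Word-Final Devoicing: no change — [izasidel]
  (4) Initial Consonant Epenthesis: [izasidel] → [tizasidel]
/gipupu/:
  (1) Intervocalic Voicing: [gipupu] → [gibubu]
  (2) Pre-Liquid Lowering: no change — [gibubu]
  (3) Word-Final Devoicing: no change — [gibubu]
  (4) Initial Consonant Epenthesis: no change — [gibubu]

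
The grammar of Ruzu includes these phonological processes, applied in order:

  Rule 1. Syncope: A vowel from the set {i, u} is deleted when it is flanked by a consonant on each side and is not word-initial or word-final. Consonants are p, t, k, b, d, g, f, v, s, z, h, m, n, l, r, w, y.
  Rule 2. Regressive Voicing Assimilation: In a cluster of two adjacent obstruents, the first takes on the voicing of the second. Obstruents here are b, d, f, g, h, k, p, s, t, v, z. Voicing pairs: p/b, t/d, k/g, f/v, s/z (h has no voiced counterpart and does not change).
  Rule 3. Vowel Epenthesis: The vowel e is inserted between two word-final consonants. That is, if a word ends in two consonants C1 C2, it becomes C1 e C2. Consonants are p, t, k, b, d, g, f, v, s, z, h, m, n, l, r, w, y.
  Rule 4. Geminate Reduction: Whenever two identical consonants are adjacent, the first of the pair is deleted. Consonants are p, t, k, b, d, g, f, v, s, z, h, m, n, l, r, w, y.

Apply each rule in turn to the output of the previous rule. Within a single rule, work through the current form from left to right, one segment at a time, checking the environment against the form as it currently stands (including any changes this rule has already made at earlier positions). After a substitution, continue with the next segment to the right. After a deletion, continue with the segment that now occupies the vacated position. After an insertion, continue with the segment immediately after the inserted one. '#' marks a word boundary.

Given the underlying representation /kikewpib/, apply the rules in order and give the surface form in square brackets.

Rule 1 Syncope: [kikewpib] → [kkewpb]
Rule 2 Regressive Voicing Assimilation: [kkewpb] → [kkewbb]
Rule 3 Vowel Epenthesis: [kkewbb] → [kkewbeb]
Rule 4 Geminate Reduction: [kkewbeb] → [kewbeb]

[kewbeb]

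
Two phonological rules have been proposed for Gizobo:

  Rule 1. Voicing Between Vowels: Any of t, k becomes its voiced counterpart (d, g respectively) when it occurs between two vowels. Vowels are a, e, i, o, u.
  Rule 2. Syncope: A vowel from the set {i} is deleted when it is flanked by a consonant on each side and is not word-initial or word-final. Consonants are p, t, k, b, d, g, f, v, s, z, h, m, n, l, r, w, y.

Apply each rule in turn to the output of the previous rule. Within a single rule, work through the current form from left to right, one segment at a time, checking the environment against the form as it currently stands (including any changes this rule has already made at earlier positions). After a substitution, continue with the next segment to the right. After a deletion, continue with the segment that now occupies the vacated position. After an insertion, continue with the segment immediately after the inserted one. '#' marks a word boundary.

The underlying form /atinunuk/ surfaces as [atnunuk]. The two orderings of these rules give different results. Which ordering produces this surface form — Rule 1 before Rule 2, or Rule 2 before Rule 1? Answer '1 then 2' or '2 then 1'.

2 then 1

Order 1 then 2:
  1 Voicing Between Vowels: [atinunuk] → [adinunuk]
  2 Syncope: [adinunuk] → [adnunuk]
  result: [adnunuk]
Order 2 then 1:
  2 Syncope: [atinunuk] → [atnunuk]
  1 Voicing Between Vowels: no change — [atnunuk]
  result: [atnunuk]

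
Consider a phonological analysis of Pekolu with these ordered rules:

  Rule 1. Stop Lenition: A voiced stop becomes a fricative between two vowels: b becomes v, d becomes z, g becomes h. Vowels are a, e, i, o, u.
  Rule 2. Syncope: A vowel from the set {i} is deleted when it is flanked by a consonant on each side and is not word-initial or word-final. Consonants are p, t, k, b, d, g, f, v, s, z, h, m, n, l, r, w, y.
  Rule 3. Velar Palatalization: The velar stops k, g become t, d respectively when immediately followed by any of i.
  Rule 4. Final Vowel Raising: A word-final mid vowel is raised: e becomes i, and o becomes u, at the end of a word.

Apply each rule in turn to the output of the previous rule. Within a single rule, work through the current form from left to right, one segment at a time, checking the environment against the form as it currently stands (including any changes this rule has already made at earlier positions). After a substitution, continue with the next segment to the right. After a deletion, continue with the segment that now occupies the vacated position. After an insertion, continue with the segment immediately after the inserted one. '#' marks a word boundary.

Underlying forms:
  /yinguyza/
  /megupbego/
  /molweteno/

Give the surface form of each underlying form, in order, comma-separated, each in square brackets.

/yinguyza/:
  Rule 1 Stop Lenition: no change — [yinguyza]
  Rule 2 Syncope: [yinguyza] → [ynguyza]
  Rule 3 Velar Palatalization: no change — [ynguyza]
  Rule 4 Final Vowel Raising: no change — [ynguyza]
/megupbego/:
  Rule 1 Stop Lenition: [megupbego] → [mehupbeho]
  Rule 2 Syncope: no change — [mehupbeho]
  Rule 3 Velar Palatalization: no change — [mehupbeho]
  Rule 4 Final Vowel Raising: [mehupbeho] → [mehupbehu]
/molweteno/:
  Rule 1 Stop Lenition: no change — [molweteno]
  Rule 2 Syncope: no change — [molweteno]
  Rule 3 Velar Palatalization: no change — [molweteno]
  Rule 4 Final Vowel Raising: [molweteno] → [molwetenu]

[ynguyza], [mehupbehu], [molwetenu]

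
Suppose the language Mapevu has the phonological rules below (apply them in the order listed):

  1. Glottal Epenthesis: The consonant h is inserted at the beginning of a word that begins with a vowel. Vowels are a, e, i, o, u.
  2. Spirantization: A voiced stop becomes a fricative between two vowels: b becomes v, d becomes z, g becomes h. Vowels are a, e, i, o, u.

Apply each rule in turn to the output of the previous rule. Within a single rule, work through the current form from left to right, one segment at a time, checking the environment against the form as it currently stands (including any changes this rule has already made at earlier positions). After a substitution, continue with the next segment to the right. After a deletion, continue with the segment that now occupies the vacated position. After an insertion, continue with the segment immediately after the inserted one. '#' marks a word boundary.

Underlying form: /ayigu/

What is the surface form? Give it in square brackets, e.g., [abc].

1 Glottal Epenthesis: [ayigu] → [hayigu]
2 Spirantization: [hayigu] → [hayihu]

[hayihu]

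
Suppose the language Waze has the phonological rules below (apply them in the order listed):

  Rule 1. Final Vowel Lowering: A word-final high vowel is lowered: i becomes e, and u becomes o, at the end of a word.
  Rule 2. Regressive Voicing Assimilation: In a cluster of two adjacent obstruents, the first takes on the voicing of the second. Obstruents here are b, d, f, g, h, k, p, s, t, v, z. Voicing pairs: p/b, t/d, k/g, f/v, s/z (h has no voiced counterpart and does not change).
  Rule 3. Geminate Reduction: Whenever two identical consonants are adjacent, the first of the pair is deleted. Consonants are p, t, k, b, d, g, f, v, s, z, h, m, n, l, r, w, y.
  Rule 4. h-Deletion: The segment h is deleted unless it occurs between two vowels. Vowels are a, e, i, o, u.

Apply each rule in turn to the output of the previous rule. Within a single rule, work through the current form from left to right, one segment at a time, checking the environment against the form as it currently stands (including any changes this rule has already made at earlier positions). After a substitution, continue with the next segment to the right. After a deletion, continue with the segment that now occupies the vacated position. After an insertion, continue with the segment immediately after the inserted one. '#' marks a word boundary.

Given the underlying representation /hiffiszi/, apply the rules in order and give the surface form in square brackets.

Rule 1 Final Vowel Lowering: [hiffiszi] → [hiffisze]
Rule 2 Regressive Voicing Assimilation: [hiffisze] → [hiffizze]
Rule 3 Geminate Reduction: [hiffizze] → [hifize]
Rule 4 h-Deletion: [hifize] → [ifize]

[ifize]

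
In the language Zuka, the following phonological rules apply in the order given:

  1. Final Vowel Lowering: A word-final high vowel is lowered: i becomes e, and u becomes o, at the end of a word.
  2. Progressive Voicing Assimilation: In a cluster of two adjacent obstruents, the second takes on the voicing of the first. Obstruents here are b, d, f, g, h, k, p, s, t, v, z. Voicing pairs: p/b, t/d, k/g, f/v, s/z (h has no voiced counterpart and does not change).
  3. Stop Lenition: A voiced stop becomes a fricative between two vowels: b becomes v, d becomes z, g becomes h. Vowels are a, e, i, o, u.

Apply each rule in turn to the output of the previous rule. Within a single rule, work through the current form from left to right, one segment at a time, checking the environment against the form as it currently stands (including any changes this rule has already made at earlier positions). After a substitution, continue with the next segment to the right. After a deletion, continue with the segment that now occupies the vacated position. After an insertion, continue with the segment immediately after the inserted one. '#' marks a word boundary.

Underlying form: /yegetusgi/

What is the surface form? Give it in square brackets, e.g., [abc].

1 Final Vowel Lowering: [yegetusgi] → [yegetusge]
2 Progressive Voicing Assimilation: [yegetusge] → [yegetuske]
3 Stop Lenition: [yegetuske] → [yehetuske]

[yehetuske]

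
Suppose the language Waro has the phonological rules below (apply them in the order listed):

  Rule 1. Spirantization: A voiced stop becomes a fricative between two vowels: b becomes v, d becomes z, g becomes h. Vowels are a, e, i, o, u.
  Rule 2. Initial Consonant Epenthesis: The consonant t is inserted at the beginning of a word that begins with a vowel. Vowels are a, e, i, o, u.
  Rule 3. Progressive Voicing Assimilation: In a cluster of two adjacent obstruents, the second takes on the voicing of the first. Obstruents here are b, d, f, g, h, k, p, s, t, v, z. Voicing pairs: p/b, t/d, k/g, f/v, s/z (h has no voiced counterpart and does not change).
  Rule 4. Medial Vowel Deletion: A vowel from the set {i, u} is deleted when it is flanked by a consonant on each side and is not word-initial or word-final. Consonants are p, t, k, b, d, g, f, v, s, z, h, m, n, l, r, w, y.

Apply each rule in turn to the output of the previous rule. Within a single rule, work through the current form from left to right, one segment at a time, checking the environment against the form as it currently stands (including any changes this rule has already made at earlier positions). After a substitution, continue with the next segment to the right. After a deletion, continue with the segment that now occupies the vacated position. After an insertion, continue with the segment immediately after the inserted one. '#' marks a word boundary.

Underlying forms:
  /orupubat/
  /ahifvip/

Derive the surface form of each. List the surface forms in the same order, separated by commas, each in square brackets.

/orupubat/:
  Rule 1 Spirantization: [orupubat] → [orupuvat]
  Rule 2 Initial Consonant Epenthesis: [orupuvat] → [torupuvat]
  Rule 3 Progressive Voicing Assimilation: no change — [torupuvat]
  Rule 4 Medial Vowel Deletion: [torupuvat] → [torpvat]
/ahifvip/:
  Rule 1 Spirantization: no change — [ahifvip]
  Rule 2 Initial Consonant Epenthesis: [ahifvip] → [tahifvip]
  Rule 3 Progressive Voicing Assimilation: [tahifvip] → [tahiffip]
  Rule 4 Medial Vowel Deletion: [tahiffip] → [tahffp]

[torpvat], [tahffp]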